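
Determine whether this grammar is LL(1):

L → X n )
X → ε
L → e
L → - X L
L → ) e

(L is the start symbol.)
Relevant sets:
  FIRST(X) = { ε }

For L:
  PREDICT(L → X n ')') = { 'n' }
  PREDICT(L → e) = { 'e' }
  PREDICT(L → '-' X L) = { '-' }
  PREDICT(L → ')' e) = { ')' }
X has a single production, so nothing to check there.

All predict sets are disjoint. The grammar IS LL(1).

Answer: Yes, the grammar is LL(1).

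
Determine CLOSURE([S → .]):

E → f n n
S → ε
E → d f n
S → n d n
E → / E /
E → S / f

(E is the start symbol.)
To compute CLOSURE, for each item [A → α.Bβ] where B is a non-terminal, add [B → .γ] for all productions B → γ; repeat for the newly added items until nothing changes.

Start with: [S → .]
The dot is at the end, so nothing is added.

CLOSURE = { [S → .] }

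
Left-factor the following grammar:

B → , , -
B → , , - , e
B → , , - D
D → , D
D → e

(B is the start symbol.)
Left-factoring transforms A → αβ₁ | αβ₂ into A → αA' and A' → β₁ | β₂
(α is the longest common prefix among the alternatives). Repeat until
no nonterminal has two alternatives with a common prefix.

Round 1: B has alternatives sharing prefix ', , -'. Introduce B': B → , , - B'
  Add: B' → ε
  Add: B' → , e
  Add: B' → D

No remaining common prefixes — done.

Resulting grammar:
B → , , - B'
B' → ε
B' → , e
B' → D
D → , D
D → e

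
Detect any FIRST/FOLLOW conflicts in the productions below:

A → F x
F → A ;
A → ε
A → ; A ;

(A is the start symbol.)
Yes. A → F x with FOLLOW(A) on { ';' }; A → ';' A ';' with FOLLOW(A) on { ';' }

A FIRST/FOLLOW conflict occurs when a non-terminal N has a nullable alternative N → β (β ⇒* ε) and another alternative N → α with FIRST(α) ∩ FOLLOW(N) ≠ ∅: on such a lookahead the parser cannot decide between expanding α and letting N vanish via β.

Nullable non-terminals: A.
FIRST sets used below: FIRST(F) = { ';' }

A: nullable alternative(s) A → ε; FOLLOW(A) = { $, ';' }
  A → F x: FIRST \ {ε} = { ';' } — overlaps FOLLOW(A) on { ';' }: CONFLICT
  A → ε: FIRST \ {ε} = { } — this is the only nullable alternative, skip
  A → ; A ;: FIRST \ {ε} = { ';' } — overlaps FOLLOW(A) on { ';' }: CONFLICT

F has no nullable alternative, so no FIRST/FOLLOW check is needed there.

So the grammar has 2 FIRST/FOLLOW conflicts (marked CONFLICT above).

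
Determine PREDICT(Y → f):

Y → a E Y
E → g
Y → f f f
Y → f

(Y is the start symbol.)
{ 'f' }

PREDICT(Y → f) = (FIRST(RHS) \ {ε}) ∪ (FOLLOW(Y) if ε ∈ FIRST(RHS), i.e. RHS ⇒* ε)
FIRST(f) = { 'f' }
ε ∉ FIRST(f), so FOLLOW(Y) is not added.
PREDICT(Y → f) = { 'f' }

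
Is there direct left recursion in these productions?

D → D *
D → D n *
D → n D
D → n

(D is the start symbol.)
Yes, D is left-recursive

Direct left recursion occurs when N → N α for some non-terminal N (the right-hand side begins with the left-hand side itself).

D → D *: LEFT RECURSIVE (starts with D)
D → D n *: LEFT RECURSIVE (starts with D)
D → n D: starts with n
D → n: starts with n

The grammar has direct left recursion on: D.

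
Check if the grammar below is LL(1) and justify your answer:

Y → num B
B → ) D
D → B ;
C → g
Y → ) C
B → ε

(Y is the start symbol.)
A grammar is LL(1) if for each non-terminal N with multiple productions, the predict sets of those productions are pairwise disjoint, where PREDICT(N → α) = (FIRST(α) \ {ε}) ∪ (FOLLOW(N) if α ⇒* ε).

Relevant sets:
  FOLLOW(B) = { $, ';' }

For Y:
  PREDICT(Y → num B) = { 'num' }
  PREDICT(Y → ')' C) = { ')' }
For B:
  PREDICT(B → ')' D) = { ')' }
  PREDICT(B → ε) = { $, ';' }
D, C have a single production, so nothing to check there.

All predict sets are disjoint. The grammar IS LL(1).

Answer: Yes, the grammar is LL(1).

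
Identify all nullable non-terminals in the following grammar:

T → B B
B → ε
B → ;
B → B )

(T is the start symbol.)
{ 'B', 'T' }

ε-productions: B → ε
So B is immediately nullable.
T → B B: every symbol on the right is nullable, so T is nullable too.
Every non-terminal is now nullable.
Nullable = { 'B', 'T' }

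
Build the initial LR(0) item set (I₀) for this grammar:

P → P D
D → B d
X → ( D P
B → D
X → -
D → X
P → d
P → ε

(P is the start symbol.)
{ [P → . P D], [P → . d], [P → .], [P' → . P] }

First, augment the grammar with P' → P
I₀ = CLOSURE({ [P' → . P] }):
  [P' → . P] has the dot before P: add [P → . P D], [P → . d], [P → .]
No further items can be added.

I₀ = { [P → . P D], [P → . d], [P → .], [P' → . P] }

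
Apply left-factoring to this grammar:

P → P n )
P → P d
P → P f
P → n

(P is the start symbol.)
P → P P'
P' → n )
P' → d
P' → f
P → n

Left-factoring transforms A → αβ₁ | αβ₂ into A → αA' and A' → β₁ | β₂
(α is the longest common prefix among the alternatives). Repeat until
no nonterminal has two alternatives with a common prefix.

Round 1: P has alternatives sharing prefix 'P'. Introduce P': P → P P'
  Add: P' → n )
  Add: P' → d
  Add: P' → f

No remaining common prefixes — done.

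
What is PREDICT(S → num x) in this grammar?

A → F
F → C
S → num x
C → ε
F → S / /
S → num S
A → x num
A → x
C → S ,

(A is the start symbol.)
PREDICT(S → num x) = (FIRST(RHS) \ {ε}) ∪ (FOLLOW(S) if ε ∈ FIRST(RHS), i.e. RHS ⇒* ε)
FIRST(num x) = { 'num' }
ε ∉ FIRST(num x), so FOLLOW(S) is not added.
PREDICT(S → num x) = { 'num' }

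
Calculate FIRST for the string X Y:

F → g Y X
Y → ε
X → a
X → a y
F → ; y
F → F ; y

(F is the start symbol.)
{ 'a' }

FIRST sets of the non-terminals involved (from the grammar, by fixed-point iteration):
  FIRST(X) = { 'a' }

To compute FIRST(X Y), process the symbols left to right:
Symbol X is a non-terminal. Add FIRST(X) \ {ε} = { 'a' }
X is not nullable (ε ∉ FIRST(X)), so stop here.
FIRST(X Y) = { 'a' }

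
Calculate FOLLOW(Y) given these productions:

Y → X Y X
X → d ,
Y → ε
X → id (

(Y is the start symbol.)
To compute FOLLOW(Y), find every occurrence of Y on a right-hand side N → α Y β: add FIRST(β) \ {ε}, and if β is empty or nullable also add FOLLOW(N). Iterate to a fixed point.

Y is the start symbol, so $ ∈ FOLLOW(Y).
In Y → X Y X: Y is followed by X, add FIRST(X) \ {ε} = { 'd', 'id' }

Taking the union: FOLLOW(Y) = { $, 'd', 'id' }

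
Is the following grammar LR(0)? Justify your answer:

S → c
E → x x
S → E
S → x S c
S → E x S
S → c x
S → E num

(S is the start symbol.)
Augment with S' → S and build the canonical LR(0) collection (I0 = CLOSURE({[S' → . S]}), then GOTO on every symbol after a dot until no new states appear). It has 12 states:
  I0: { [E → . x x], [S → . E num], [S → . E x S], [S → . E], [S → . c x], [S → . c], [S → . x S c], [S' → . S] }  — shift
  I1: { [S → E . num], [S → E . x S], [S → E .] }  — shift, reduce
  I2: { [S' → S .] }  — accept
  I3: { [S → c . x], [S → c .] }  — shift, reduce
  I4: { [E → . x x], [E → x . x], [S → . E num], [S → . E x S], [S → . E], [S → . c x], [S → . c], [S → . x S c], [S → x . S c] }  — shift
  I5: { [S → x S . c] }  — shift
  I6: { [E → . x x], [E → x . x], [E → x x .], [S → . E num], [S → . E x S], [S → . E], [S → . c x], [S → . c], [S → . x S c], [S → x . S c] }  — shift, reduce
  I7: { [S → x S c .] }  — reduce
  I8: { [S → c x .] }  — reduce
  I9: { [S → E num .] }  — reduce
  I10: { [E → . x x], [S → . E num], [S → . E x S], [S → . E], [S → . c x], [S → . c], [S → . x S c], [S → E x . S] }  — shift
  I11: { [S → E x S .] }  — reduce

Conflict in state I1:
  Shift-reduce conflict between [S → E .] and [S → E . num]
So the grammar is NOT LR(0).

Answer: No. Shift-reduce conflict between [S → E .] and [S → E . num]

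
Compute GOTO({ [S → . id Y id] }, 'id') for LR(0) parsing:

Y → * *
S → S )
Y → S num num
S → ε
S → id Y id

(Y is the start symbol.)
{ [S → . S )], [S → . id Y id], [S → .], [S → id . Y id], [Y → . * *], [Y → . S num num] }

GOTO(I, 'id') = CLOSURE({ [A → αX.β] : [A → α.Xβ] ∈ I, X = 'id' })

Items with dot before 'id', with the dot advanced:
  [S → . id Y id] → [S → id . Y id]
Closure of the advanced items:
  [S → id . Y id] has the dot before Y: add [Y → . * *], [Y → . S num num]
  [Y → . S num num] has the dot before S: add [S → . S )], [S → .], [S → . id Y id]

GOTO = { [S → . S )], [S → . id Y id], [S → .], [S → id . Y id], [Y → . * *], [Y → . S num num] }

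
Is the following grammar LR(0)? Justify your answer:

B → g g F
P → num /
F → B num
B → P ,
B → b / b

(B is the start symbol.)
Yes, the grammar is LR(0)

A grammar is LR(0) if no state in the canonical LR(0) collection has:
  - both a shift item (dot before a terminal) and a complete item (shift-reduce conflict), or
  - two or more complete items (reduce-reduce conflict; the accept item [B' → B .] counts as a complete item here).

Augment with B' → B and build the canonical LR(0) collection (I0 = CLOSURE({[B' → . B]}), then GOTO on every symbol after a dot until no new states appear). It has 14 states:
  I0: { [B → . P ,], [B → . b / b], [B → . g g F], [B' → . B], [P → . num /] }  — shift
  I1: { [B' → B .] }  — accept
  I2: { [B → P . ,] }  — shift
  I3: { [B → b . / b] }  — shift
  I4: { [B → g . g F] }  — shift
  I5: { [P → num . /] }  — shift
  I6: { [P → num / .] }  — reduce
  I7: { [B → . P ,], [B → . b / b], [B → . g g F], [B → g g . F], [F → . B num], [P → . num /] }  — shift
  I8: { [F → B . num] }  — shift
  I9: { [B → g g F .] }  — reduce
  I10: { [F → B num .] }  — reduce
  I11: { [B → b / . b] }  — shift
  I12: { [B → b / b .] }  — reduce
  I13: { [B → P , .] }  — reduce

Every state is either a pure shift/goto state or contains exactly one complete item and nothing to shift — no conflicts. The grammar is LR(0).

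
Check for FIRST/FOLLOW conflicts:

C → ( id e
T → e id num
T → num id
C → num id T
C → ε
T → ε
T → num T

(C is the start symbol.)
A FIRST/FOLLOW conflict occurs when a non-terminal N has a nullable alternative N → β (β ⇒* ε) and another alternative N → α with FIRST(α) ∩ FOLLOW(N) ≠ ∅: on such a lookahead the parser cannot decide between expanding α and letting N vanish via β.

Nullable non-terminals: C, T.

C: nullable alternative(s) C → ε; FOLLOW(C) = { $ }
  C → ( id e: FIRST \ {ε} = { '(' } — disjoint from FOLLOW(C)
  C → num id T: FIRST \ {ε} = { 'num' } — disjoint from FOLLOW(C)
  C → ε: FIRST \ {ε} = { } — this is the only nullable alternative, skip

T: nullable alternative(s) T → ε; FOLLOW(T) = { $ }
  T → e id num: FIRST \ {ε} = { 'e' } — disjoint from FOLLOW(T)
  T → num id: FIRST \ {ε} = { 'num' } — disjoint from FOLLOW(T)
  T → ε: FIRST \ {ε} = { } — this is the only nullable alternative, skip
  T → num T: FIRST \ {ε} = { 'num' } — disjoint from FOLLOW(T)

No FIRST/FOLLOW conflicts found.

Answer: No FIRST/FOLLOW conflicts.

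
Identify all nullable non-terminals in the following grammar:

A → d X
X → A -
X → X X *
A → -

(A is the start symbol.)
There are no ε-productions, so no non-terminal can derive ε.
No non-terminals are nullable.

Answer: None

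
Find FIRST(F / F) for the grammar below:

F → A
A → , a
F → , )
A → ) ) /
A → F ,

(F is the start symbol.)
{ ')', ',' }

FIRST sets of the non-terminals involved (from the grammar, by fixed-point iteration):
  FIRST(F) = { ')', ',' }

To compute FIRST(F / F), process the symbols left to right:
Symbol F is a non-terminal. Add FIRST(F) \ {ε} = { ')', ',' }
F is not nullable (ε ∉ FIRST(F)), so stop here.
FIRST(F / F) = { ')', ',' }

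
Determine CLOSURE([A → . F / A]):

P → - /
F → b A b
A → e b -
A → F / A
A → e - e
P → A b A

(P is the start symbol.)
{ [A → . F / A], [F → . b A b] }

To compute CLOSURE, for each item [A → α.Bβ] where B is a non-terminal, add [B → .γ] for all productions B → γ; repeat for the newly added items until nothing changes.

Start with: [A → . F / A]
  [A → . F / A] has the dot before F: add [F → . b A b]
No further items can be added.

CLOSURE = { [A → . F / A], [F → . b A b] }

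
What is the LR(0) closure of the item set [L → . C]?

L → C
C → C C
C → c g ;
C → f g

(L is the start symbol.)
{ [C → . C C], [C → . c g ;], [C → . f g], [L → . C] }

To compute CLOSURE, for each item [A → α.Bβ] where B is a non-terminal, add [B → .γ] for all productions B → γ; repeat for the newly added items until nothing changes.

Start with: [L → . C]
  [L → . C] has the dot before C: add [C → . C C], [C → . c g ;], [C → . f g]
No further items can be added.

CLOSURE = { [C → . C C], [C → . c g ;], [C → . f g], [L → . C] }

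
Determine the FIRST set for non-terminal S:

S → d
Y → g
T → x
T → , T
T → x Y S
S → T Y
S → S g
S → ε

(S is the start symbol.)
{ ',', 'd', 'g', 'x', ε }

FIRST sets of the other non-terminals involved (by the same procedure, iterated to a fixed point):
  FIRST(T) = { ',', 'x' }

From S → d:
  - d is a terminal: add 'd' and stop
From S → T Y:
  - T is a non-terminal: add FIRST(T) \ {ε} = { ',', 'x' }
    T is not nullable, so stop
From S → S g:
  - S is the symbol being defined: contributes nothing new
    S is nullable, so continue to the next symbol
  - g is a terminal: add 'g' and stop
From S → ε:
  - ε-production, so ε ∈ FIRST(S)

Collecting: FIRST(S) = { ',', 'd', 'g', 'x', ε }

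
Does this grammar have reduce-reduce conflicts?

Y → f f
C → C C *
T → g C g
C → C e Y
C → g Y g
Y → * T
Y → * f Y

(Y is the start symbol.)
No reduce-reduce conflicts

Augment with Y' → Y and build the canonical LR(0) collection (I0 = CLOSURE({[Y' → . Y]}), then GOTO on every symbol after a dot until no new states appear). It has 18 states:
  I0: { [Y → . * T], [Y → . * f Y], [Y → . f f], [Y' → . Y] }  — shift
  I1: { [T → . g C g], [Y → * . T], [Y → * . f Y] }  — shift
  I2: { [Y' → Y .] }  — accept
  I3: { [Y → f . f] }  — shift
  I4: { [Y → f f .] }  — reduce
  I5: { [Y → * T .] }  — reduce
  I6: { [Y → * f . Y], [Y → . * T], [Y → . * f Y], [Y → . f f] }  — shift
  I7: { [C → . C C *], [C → . C e Y], [C → . g Y g], [T → g . C g] }  — shift
  I8: { [C → . C C *], [C → . C e Y], [C → . g Y g], [C → C . C *], [C → C . e Y], [T → g C . g] }  — shift
  I9: { [C → g . Y g], [Y → . * T], [Y → . * f Y], [Y → . f f] }  — shift
  I10: { [C → g Y . g] }  — shift
  I11: { [C → g Y g .] }  — reduce
  I12: { [C → . C C *], [C → . C e Y], [C → . g Y g], [C → C . C *], [C → C . e Y], [C → C C . *] }  — shift
  I13: { [C → C e . Y], [Y → . * T], [Y → . * f Y], [Y → . f f] }  — shift
  I14: { [C → g . Y g], [T → g C g .], [Y → . * T], [Y → . * f Y], [Y → . f f] }  — shift, reduce
  I15: { [C → C e Y .] }  — reduce
  I16: { [C → C C * .] }  — reduce
  I17: { [Y → * f Y .] }  — reduce

No state contains more than one complete item.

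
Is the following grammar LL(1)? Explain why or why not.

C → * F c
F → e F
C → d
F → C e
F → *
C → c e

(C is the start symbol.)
A grammar is LL(1) if for each non-terminal N with multiple productions, the predict sets of those productions are pairwise disjoint, where PREDICT(N → α) = (FIRST(α) \ {ε}) ∪ (FOLLOW(N) if α ⇒* ε).

Relevant sets:
  FIRST(C) = { '*', 'c', 'd' }

For C:
  PREDICT(C → '*' F c) = { '*' }
  PREDICT(C → d) = { 'd' }
  PREDICT(C → c e) = { 'c' }
For F:
  PREDICT(F → e F) = { 'e' }
  PREDICT(F → C e) = { '*', 'c', 'd' }
  PREDICT(F → '*') = { '*' }

Conflict found: Predict set conflict for F: { '*' }
The grammar is NOT LL(1).

Answer: No. Predict set conflict for F: { '*' }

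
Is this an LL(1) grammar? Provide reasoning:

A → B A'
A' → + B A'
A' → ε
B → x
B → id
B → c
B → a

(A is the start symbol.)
A grammar is LL(1) if for each non-terminal N with multiple productions, the predict sets of those productions are pairwise disjoint, where PREDICT(N → α) = (FIRST(α) \ {ε}) ∪ (FOLLOW(N) if α ⇒* ε).

Relevant sets:
  FOLLOW(A') = { $ }

For A':
  PREDICT(A' → '+' B A') = { '+' }
  PREDICT(A' → ε) = { $ }
For B:
  PREDICT(B → x) = { 'x' }
  PREDICT(B → id) = { 'id' }
  PREDICT(B → c) = { 'c' }
  PREDICT(B → a) = { 'a' }
A has a single production, so nothing to check there.

All predict sets are disjoint. The grammar IS LL(1).

Answer: Yes, the grammar is LL(1).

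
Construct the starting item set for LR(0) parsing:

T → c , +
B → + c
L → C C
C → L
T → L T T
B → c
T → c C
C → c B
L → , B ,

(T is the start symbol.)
{ [C → . L], [C → . c B], [L → . , B ,], [L → . C C], [T → . L T T], [T → . c , +], [T → . c C], [T' → . T] }

First, augment the grammar with T' → T
I₀ = CLOSURE({ [T' → . T] }):
  [T' → . T] has the dot before T: add [T → . c , +], [T → . L T T], [T → . c C]
  [T → . L T T] has the dot before L: add [L → . C C], [L → . , B ,]
  [L → . C C] has the dot before C: add [C → . L], [C → . c B]
No further items can be added.

I₀ = { [C → . L], [C → . c B], [L → . , B ,], [L → . C C], [T → . L T T], [T → . c , +], [T → . c C], [T' → . T] }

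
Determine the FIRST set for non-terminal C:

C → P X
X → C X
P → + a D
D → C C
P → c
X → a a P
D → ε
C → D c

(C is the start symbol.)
{ '+', 'c' }

To compute FIRST(C), examine every production with C on the left-hand side, reading each right-hand side left to right until a non-nullable symbol is reached.

FIRST sets of the other non-terminals involved (by the same procedure, iterated to a fixed point):
  FIRST(P) = { '+', 'c' }
  FIRST(D) = { '+', 'c', ε }

From C → P X:
  - P is a non-terminal: add FIRST(P) \ {ε} = { '+', 'c' }
    P is not nullable, so stop
From C → D c:
  - D is a non-terminal: add FIRST(D) \ {ε} = { '+', 'c' }
    D is nullable, so continue to the next symbol
  - c is a terminal: add 'c' and stop

Collecting: FIRST(C) = { '+', 'c' }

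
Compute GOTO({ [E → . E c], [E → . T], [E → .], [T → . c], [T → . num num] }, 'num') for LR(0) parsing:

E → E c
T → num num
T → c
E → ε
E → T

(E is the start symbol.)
{ [T → num . num] }

GOTO(I, 'num') = CLOSURE({ [A → αX.β] : [A → α.Xβ] ∈ I, X = 'num' })

Items with dot before 'num', with the dot advanced:
  [T → . num num] → [T → num . num]
Closure adds nothing (no advanced item has the dot before a non-terminal).

GOTO = { [T → num . num] }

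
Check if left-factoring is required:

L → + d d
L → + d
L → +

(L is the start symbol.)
Yes, L has productions with common prefix '+'

Left-factoring is needed when two productions for the same non-terminal
share a common prefix on the right-hand side.

Productions for L:
  L → + d d
  L → + d
  L → +

Found common prefix '+' in productions for L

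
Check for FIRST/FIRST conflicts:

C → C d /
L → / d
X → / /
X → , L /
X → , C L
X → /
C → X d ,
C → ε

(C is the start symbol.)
Yes. C → C d '/' / C → X d ',' on { ',', '/' }; X → '/' '/' / X → '/' on { '/' }; X → ',' L '/' / X → ',' C L on { ',' }

FIRST sets of the non-terminals at (or reachable through a nullable prefix from) the front of some alternative:
  FIRST(C) = { ',', '/', 'd', ε }
  FIRST(X) = { ',', '/' }

Productions for C:
  C → C d /: FIRST = { ',', '/', 'd' }
  C → X d ,: FIRST = { ',', '/' }
  C → ε: FIRST = { ε }
Productions for X:
  X → / /: FIRST = { '/' }
  X → , L /: FIRST = { ',' }
  X → , C L: FIRST = { ',' }
  X → /: FIRST = { '/' }
L has only one production, so no FIRST/FIRST conflict is possible there.

Conflict for C: C → C d / and C → X d ,
  Overlap: { ',', '/' }
Conflict for X: X → / / and X → /
  Overlap: { '/' }
Conflict for X: X → , L / and X → , C L
  Overlap: { ',' }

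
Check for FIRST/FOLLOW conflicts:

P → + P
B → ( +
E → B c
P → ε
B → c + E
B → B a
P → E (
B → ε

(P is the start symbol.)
Yes. B → c '+' E with FOLLOW(B) on { 'c' }; B → B a with FOLLOW(B) on { 'a', 'c' }

A FIRST/FOLLOW conflict occurs when a non-terminal N has a nullable alternative N → β (β ⇒* ε) and another alternative N → α with FIRST(α) ∩ FOLLOW(N) ≠ ∅: on such a lookahead the parser cannot decide between expanding α and letting N vanish via β.

Nullable non-terminals: B, P.
FIRST sets used below: FIRST(B) = { '(', 'a', 'c', ε }, FIRST(E) = { '(', 'a', 'c' }

B: nullable alternative(s) B → ε; FOLLOW(B) = { 'a', 'c' }
  B → ( +: FIRST \ {ε} = { '(' } — disjoint from FOLLOW(B)
  B → c + E: FIRST \ {ε} = { 'c' } — overlaps FOLLOW(B) on { 'c' }: CONFLICT
  B → B a: FIRST \ {ε} = { '(', 'a', 'c' } — overlaps FOLLOW(B) on { 'a', 'c' }: CONFLICT
  B → ε: FIRST \ {ε} = { } — this is the only nullable alternative, skip

P: nullable alternative(s) P → ε; FOLLOW(P) = { $ }
  P → + P: FIRST \ {ε} = { '+' } — disjoint from FOLLOW(P)
  P → ε: FIRST \ {ε} = { } — this is the only nullable alternative, skip
  P → E (: FIRST \ {ε} = { '(', 'a', 'c' } — disjoint from FOLLOW(P)

E has no nullable alternative, so no FIRST/FOLLOW check is needed there.

So the grammar has 2 FIRST/FOLLOW conflicts (marked CONFLICT above).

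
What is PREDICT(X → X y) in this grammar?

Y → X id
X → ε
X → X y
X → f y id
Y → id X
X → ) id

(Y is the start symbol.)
PREDICT(X → X y) = (FIRST(RHS) \ {ε}) ∪ (FOLLOW(X) if ε ∈ FIRST(RHS), i.e. RHS ⇒* ε)
FIRST(X) = { ')', 'f', 'y', ε }
FIRST(X y) = { ')', 'f', 'y' }
ε ∉ FIRST(X y), so FOLLOW(X) is not added.
PREDICT(X → X y) = { ')', 'f', 'y' }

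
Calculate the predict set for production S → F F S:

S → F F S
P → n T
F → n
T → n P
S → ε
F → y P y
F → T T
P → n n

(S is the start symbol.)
PREDICT(S → F F S) = (FIRST(RHS) \ {ε}) ∪ (FOLLOW(S) if ε ∈ FIRST(RHS), i.e. RHS ⇒* ε)
FIRST(F) = { 'n', 'y' }
FIRST(F F S) = { 'n', 'y' }
ε ∉ FIRST(F F S), so FOLLOW(S) is not added.
PREDICT(S → F F S) = { 'n', 'y' }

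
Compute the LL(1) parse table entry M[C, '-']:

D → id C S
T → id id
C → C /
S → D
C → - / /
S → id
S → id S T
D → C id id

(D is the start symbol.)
To find M[C, '-'], we find productions for C where '-' is in the predict set (PREDICT(N → α) = (FIRST(α) \ {ε}) ∪ (FOLLOW(N) if α ⇒* ε)).

Relevant sets:
  FIRST(C) = { '-' }

C → C /: PREDICT = { '-' }
  '-' is in predict set, so this production goes in M[C, '-']
C → - / /: PREDICT = { '-' }
  '-' is in predict set, so this production goes in M[C, '-']

M[C, '-'] = C → C /, C → - / /  (a multiply-defined cell — the grammar is not LL(1))

Answer: C → C /, C → - / /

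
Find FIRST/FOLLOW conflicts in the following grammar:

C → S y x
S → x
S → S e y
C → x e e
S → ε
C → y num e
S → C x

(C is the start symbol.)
Yes. S → S e y with FOLLOW(S) on { 'e', 'y' }; S → C x with FOLLOW(S) on { 'e', 'y' }

Nullable non-terminals: S.
FIRST sets used below: FIRST(S) = { 'e', 'x', 'y', ε }, FIRST(C) = { 'e', 'x', 'y' }

S: nullable alternative(s) S → ε; FOLLOW(S) = { 'e', 'y' }
  S → x: FIRST \ {ε} = { 'x' } — disjoint from FOLLOW(S)
  S → S e y: FIRST \ {ε} = { 'e', 'x', 'y' } — overlaps FOLLOW(S) on { 'e', 'y' }: CONFLICT
  S → ε: FIRST \ {ε} = { } — this is the only nullable alternative, skip
  S → C x: FIRST \ {ε} = { 'e', 'x', 'y' } — overlaps FOLLOW(S) on { 'e', 'y' }: CONFLICT

C has no nullable alternative, so no FIRST/FOLLOW check is needed there.

So the grammar has 2 FIRST/FOLLOW conflicts (marked CONFLICT above).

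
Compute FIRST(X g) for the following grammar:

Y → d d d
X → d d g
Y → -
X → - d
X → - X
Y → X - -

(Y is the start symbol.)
FIRST sets of the non-terminals involved (from the grammar, by fixed-point iteration):
  FIRST(X) = { '-', 'd' }

To compute FIRST(X g), process the symbols left to right:
Symbol X is a non-terminal. Add FIRST(X) \ {ε} = { '-', 'd' }
X is not nullable (ε ∉ FIRST(X)), so stop here.
FIRST(X g) = { '-', 'd' }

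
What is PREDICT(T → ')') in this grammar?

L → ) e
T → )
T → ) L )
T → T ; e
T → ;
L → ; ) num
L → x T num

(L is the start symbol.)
{ ')' }

PREDICT(T → ')') = (FIRST(RHS) \ {ε}) ∪ (FOLLOW(T) if ε ∈ FIRST(RHS), i.e. RHS ⇒* ε)
FIRST(')') = { ')' }
ε ∉ FIRST(')'), so FOLLOW(T) is not added.
PREDICT(T → ')') = { ')' }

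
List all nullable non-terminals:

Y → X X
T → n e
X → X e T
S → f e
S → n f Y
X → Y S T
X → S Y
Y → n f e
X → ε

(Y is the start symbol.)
{ 'X', 'Y' }

ε-productions: X → ε
So X is immediately nullable.
Y → X X: every symbol on the right is nullable, so Y is nullable too.
No further non-terminal can be added: every production for the remaining non-terminals contains a terminal or a non-nullable non-terminal.
Nullable = { 'X', 'Y' }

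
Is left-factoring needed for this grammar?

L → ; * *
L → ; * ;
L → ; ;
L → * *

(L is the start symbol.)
Yes, L has productions with common prefix ';'

Left-factoring is needed when two productions for the same non-terminal
share a common prefix on the right-hand side.

Productions for L:
  L → ; * *
  L → ; * ;
  L → ; ;
  L → * *

Found common prefix ';' in productions for L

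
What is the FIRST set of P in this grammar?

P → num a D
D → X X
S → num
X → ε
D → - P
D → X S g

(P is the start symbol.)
From P → num a D:
  - num is a terminal: add 'num' and stop

Collecting: FIRST(P) = { 'num' }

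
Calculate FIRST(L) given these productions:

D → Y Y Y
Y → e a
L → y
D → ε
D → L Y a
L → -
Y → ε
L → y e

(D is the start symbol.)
To compute FIRST(L), examine every production with L on the left-hand side, reading each right-hand side left to right until a non-nullable symbol is reached.

From L → y:
  - y is a terminal: add 'y' and stop
From L → -:
  - '-' is a terminal: add '-' and stop
From L → y e:
  - y is a terminal: add 'y' and stop

Collecting: FIRST(L) = { '-', 'y' }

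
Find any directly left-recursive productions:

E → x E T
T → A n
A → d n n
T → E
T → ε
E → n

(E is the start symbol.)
No direct left recursion

E → x E T: starts with x
T → A n: starts with A
A → d n n: starts with d
T → E: starts with E
T → ε: starts with ε
E → n: starts with n

No direct left recursion found.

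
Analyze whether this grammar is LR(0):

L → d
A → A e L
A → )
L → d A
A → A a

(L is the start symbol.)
A grammar is LR(0) if no state in the canonical LR(0) collection has:
  - both a shift item (dot before a terminal) and a complete item (shift-reduce conflict), or
  - two or more complete items (reduce-reduce conflict; the accept item [L' → L .] counts as a complete item here).

Augment with L' → L and build the canonical LR(0) collection (I0 = CLOSURE({[L' → . L]}), then GOTO on every symbol after a dot until no new states appear). It has 8 states:
  I0: { [L → . d A], [L → . d], [L' → . L] }  — shift
  I1: { [L' → L .] }  — accept
  I2: { [A → . )], [A → . A a], [A → . A e L], [L → d . A], [L → d .] }  — shift, reduce
  I3: { [A → ) .] }  — reduce
  I4: { [A → A . a], [A → A . e L], [L → d A .] }  — shift, reduce
  I5: { [A → A a .] }  — reduce
  I6: { [A → A e . L], [L → . d A], [L → . d] }  — shift
  I7: { [A → A e L .] }  — reduce

Conflict in state I2:
  Shift-reduce conflict between [L → d .] and [A → . )]
So the grammar is NOT LR(0).

Answer: No. Shift-reduce conflict between [L → d .] and [A → . )]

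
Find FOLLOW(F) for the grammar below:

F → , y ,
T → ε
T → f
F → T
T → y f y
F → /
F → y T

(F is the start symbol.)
{ $ }

To compute FOLLOW(F), find every occurrence of F on a right-hand side N → α F β: add FIRST(β) \ {ε}, and if β is empty or nullable also add FOLLOW(N). Iterate to a fixed point.

F is the start symbol, so $ ∈ FOLLOW(F).
F does not occur on any right-hand side.

Taking the union: FOLLOW(F) = { $ }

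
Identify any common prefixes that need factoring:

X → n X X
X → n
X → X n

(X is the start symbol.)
Left-factoring is needed when two productions for the same non-terminal
share a common prefix on the right-hand side.

Productions for X:
  X → n X X
  X → n
  X → X n

Found common prefix 'n' in productions for X

Answer: Yes, X has productions with common prefix 'n'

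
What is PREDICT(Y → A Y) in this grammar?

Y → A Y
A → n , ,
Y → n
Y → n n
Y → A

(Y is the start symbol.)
PREDICT(Y → A Y) = (FIRST(RHS) \ {ε}) ∪ (FOLLOW(Y) if ε ∈ FIRST(RHS), i.e. RHS ⇒* ε)
FIRST(A) = { 'n' }
FIRST(A Y) = { 'n' }
ε ∉ FIRST(A Y), so FOLLOW(Y) is not added.
PREDICT(Y → A Y) = { 'n' }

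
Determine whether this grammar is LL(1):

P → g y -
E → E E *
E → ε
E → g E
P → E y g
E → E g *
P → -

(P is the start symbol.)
Relevant sets:
  FIRST(E) = { '*', 'g', ε }
  FOLLOW(E) = { '*', 'g', 'y' }

For P:
  PREDICT(P → g y '-') = { 'g' }
  PREDICT(P → E y g) = { '*', 'g', 'y' }
  PREDICT(P → '-') = { '-' }
For E:
  PREDICT(E → E E '*') = { '*', 'g' }
  PREDICT(E → ε) = { '*', 'g', 'y' }
  PREDICT(E → g E) = { 'g' }
  PREDICT(E → E g '*') = { '*', 'g' }

Conflict found: Predict set conflict for P: { 'g' }
The grammar is NOT LL(1).

Answer: No. Predict set conflict for P: { 'g' }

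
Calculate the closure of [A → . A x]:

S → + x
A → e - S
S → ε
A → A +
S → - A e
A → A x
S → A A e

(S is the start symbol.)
{ [A → . A +], [A → . A x], [A → . e - S] }

To compute CLOSURE, for each item [A → α.Bβ] where B is a non-terminal, add [B → .γ] for all productions B → γ; repeat for the newly added items until nothing changes.

Start with: [A → . A x]
  [A → . A x] has the dot before A: add [A → . e - S], [A → . A +]
No further items can be added.

CLOSURE = { [A → . A +], [A → . A x], [A → . e - S] }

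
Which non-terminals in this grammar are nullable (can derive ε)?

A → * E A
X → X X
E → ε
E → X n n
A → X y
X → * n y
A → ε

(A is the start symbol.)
A non-terminal is nullable if it can derive ε (the empty string): either it has an ε-production, or it has a production whose right-hand side consists entirely of nullable non-terminals.

ε-productions: E → ε, A → ε
So E, A are immediately nullable.
No further non-terminal can be added: every production for the remaining non-terminals contains a terminal or a non-nullable non-terminal.
Nullable = { 'A', 'E' }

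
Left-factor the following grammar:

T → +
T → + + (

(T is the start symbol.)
T → + T'
T' → ε
T' → + (

Left-factoring transforms A → αβ₁ | αβ₂ into A → αA' and A' → β₁ | β₂
(α is the longest common prefix among the alternatives). Repeat until
no nonterminal has two alternatives with a common prefix.

Round 1: T has alternatives sharing prefix '+'. Introduce T': T → + T'
  Add: T' → ε
  Add: T' → + (

No remaining common prefixes — done.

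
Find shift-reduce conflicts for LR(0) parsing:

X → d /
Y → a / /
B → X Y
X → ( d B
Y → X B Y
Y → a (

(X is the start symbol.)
No shift-reduce conflicts

A shift-reduce conflict occurs when an LR(0) state has both:
  - a complete (reduce) item [A → α .] (dot at the end), and
  - a shift item [B → β . c γ] (dot before a terminal).

Augment with X' → X and build the canonical LR(0) collection (I0 = CLOSURE({[X' → . X]}), then GOTO on every symbol after a dot until no new states appear). It has 16 states:
  I0: { [X → . ( d B], [X → . d /], [X' → . X] }  — shift
  I1: { [X → ( . d B] }  — shift
  I2: { [X' → X .] }  — accept
  I3: { [X → d . /] }  — shift
  I4: { [X → d / .] }  — reduce
  I5: { [B → . X Y], [X → ( d . B], [X → . ( d B], [X → . d /] }  — shift
  I6: { [X → ( d B .] }  — reduce
  I7: { [B → X . Y], [X → . ( d B], [X → . d /], [Y → . X B Y], [Y → . a (], [Y → . a / /] }  — shift
  I8: { [B → . X Y], [X → . ( d B], [X → . d /], [Y → X . B Y] }  — shift
  I9: { [B → X Y .] }  — reduce
  I10: { [Y → a . (], [Y → a . / /] }  — shift
  I11: { [Y → a ( .] }  — reduce
  I12: { [Y → a / . /] }  — shift
  I13: { [Y → a / / .] }  — reduce
  I14: { [X → . ( d B], [X → . d /], [Y → . X B Y], [Y → . a (], [Y → . a / /], [Y → X B . Y] }  — shift
  I15: { [Y → X B Y .] }  — reduce

No state contains both a complete item and a shift item.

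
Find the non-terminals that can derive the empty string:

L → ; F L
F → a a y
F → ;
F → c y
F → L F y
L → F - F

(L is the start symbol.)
A non-terminal is nullable if it can derive ε (the empty string): either it has an ε-production, or it has a production whose right-hand side consists entirely of nullable non-terminals.

There are no ε-productions, so no non-terminal can derive ε.
No non-terminals are nullable.

Answer: None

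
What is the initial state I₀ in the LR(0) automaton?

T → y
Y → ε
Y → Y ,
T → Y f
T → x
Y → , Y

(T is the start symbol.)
{ [T → . Y f], [T → . x], [T → . y], [T' → . T], [Y → . , Y], [Y → . Y ,], [Y → .] }

First, augment the grammar with T' → T
I₀ = CLOSURE({ [T' → . T] }):
  [T' → . T] has the dot before T: add [T → . y], [T → . Y f], [T → . x]
  [T → . Y f] has the dot before Y: add [Y → .], [Y → . Y ,], [Y → . , Y]
No further items can be added.

I₀ = { [T → . Y f], [T → . x], [T → . y], [T' → . T], [Y → . , Y], [Y → . Y ,], [Y → .] }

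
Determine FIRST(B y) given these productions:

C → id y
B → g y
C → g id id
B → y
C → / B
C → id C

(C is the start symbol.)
FIRST sets of the non-terminals involved (from the grammar, by fixed-point iteration):
  FIRST(B) = { 'g', 'y' }

To compute FIRST(B y), process the symbols left to right:
Symbol B is a non-terminal. Add FIRST(B) \ {ε} = { 'g', 'y' }
B is not nullable (ε ∉ FIRST(B)), so stop here.
FIRST(B y) = { 'g', 'y' }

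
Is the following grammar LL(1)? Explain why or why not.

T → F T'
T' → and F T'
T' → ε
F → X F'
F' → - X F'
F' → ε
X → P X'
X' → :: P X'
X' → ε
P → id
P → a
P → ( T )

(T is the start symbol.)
A grammar is LL(1) if for each non-terminal N with multiple productions, the predict sets of those productions are pairwise disjoint, where PREDICT(N → α) = (FIRST(α) \ {ε}) ∪ (FOLLOW(N) if α ⇒* ε).

Relevant sets:
  FOLLOW(T') = { $, ')' }
  FOLLOW(F') = { $, ')', 'and' }
  FOLLOW(X') = { $, ')', '-', 'and' }

For T':
  PREDICT(T' → and F T') = { 'and' }
  PREDICT(T' → ε) = { $, ')' }
For F':
  PREDICT(F' → '-' X F') = { '-' }
  PREDICT(F' → ε) = { $, ')', 'and' }
For X':
  PREDICT(X' → :: P X') = { '::' }
  PREDICT(X' → ε) = { $, ')', '-', 'and' }
For P:
  PREDICT(P → id) = { 'id' }
  PREDICT(P → a) = { 'a' }
  PREDICT(P → '(' T ')') = { '(' }
T, F, X have a single production, so nothing to check there.

All predict sets are disjoint. The grammar IS LL(1).

Answer: Yes, the grammar is LL(1).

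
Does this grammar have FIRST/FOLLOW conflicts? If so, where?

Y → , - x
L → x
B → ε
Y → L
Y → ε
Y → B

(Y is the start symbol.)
A FIRST/FOLLOW conflict occurs when a non-terminal N has a nullable alternative N → β (β ⇒* ε) and another alternative N → α with FIRST(α) ∩ FOLLOW(N) ≠ ∅: on such a lookahead the parser cannot decide between expanding α and letting N vanish via β.

Nullable non-terminals: B, Y.
FIRST sets used below: FIRST(L) = { 'x' }, FIRST(B) = { ε }
B has a nullable alternative but only one production, so nothing to check.

Y: nullable alternative(s) Y → ε, Y → B; FOLLOW(Y) = { $ }
  Y → , - x: FIRST \ {ε} = { ',' } — disjoint from FOLLOW(Y)
  Y → L: FIRST \ {ε} = { 'x' } — disjoint from FOLLOW(Y)
  Y → ε: FIRST \ {ε} = { } — disjoint from FOLLOW(Y)
  Y → B: FIRST \ {ε} = { } — disjoint from FOLLOW(Y)

L has no nullable alternative, so no FIRST/FOLLOW check is needed there.

No FIRST/FOLLOW conflicts found.

Answer: No FIRST/FOLLOW conflicts.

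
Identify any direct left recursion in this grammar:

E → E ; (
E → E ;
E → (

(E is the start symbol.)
Yes, E is left-recursive

E → E ; (: LEFT RECURSIVE (starts with E)
E → E ;: LEFT RECURSIVE (starts with E)
E → (: starts with '('

The grammar has direct left recursion on: E.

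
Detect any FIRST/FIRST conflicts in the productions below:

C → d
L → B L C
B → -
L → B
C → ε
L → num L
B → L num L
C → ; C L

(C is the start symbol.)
A FIRST/FIRST conflict occurs when two productions N → α and N → β for the same non-terminal have FIRST(α) ∩ FIRST(β) ≠ ∅ (with ε ∈ FIRST of a nullable right-hand side, so two nullable alternatives also conflict).

FIRST sets of the non-terminals at (or reachable through a nullable prefix from) the front of some alternative:
  FIRST(B) = { '-', 'num' }
  FIRST(L) = { '-', 'num' }

Productions for C:
  C → d: FIRST = { 'd' }
  C → ε: FIRST = { ε }
  C → ; C L: FIRST = { ';' }
Productions for L:
  L → B L C: FIRST = { '-', 'num' }
  L → B: FIRST = { '-', 'num' }
  L → num L: FIRST = { 'num' }
Productions for B:
  B → -: FIRST = { '-' }
  B → L num L: FIRST = { '-', 'num' }

Conflict for L: L → B L C and L → B
  Overlap: { '-', 'num' }
Conflict for L: L → B L C and L → num L
  Overlap: { 'num' }
Conflict for L: L → B and L → num L
  Overlap: { 'num' }
Conflict for B: B → - and B → L num L
  Overlap: { '-' }

Answer: Yes. L → B L C / L → B on { '-', 'num' }; L → B L C / L → num L on { 'num' }; L → B / L → num L on { 'num' }; B → '-' / B → L num L on { '-' }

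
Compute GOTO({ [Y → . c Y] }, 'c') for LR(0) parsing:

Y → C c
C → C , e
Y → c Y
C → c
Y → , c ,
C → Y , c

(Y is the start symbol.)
GOTO(I, 'c') = CLOSURE({ [A → αX.β] : [A → α.Xβ] ∈ I, X = 'c' })

Items with dot before 'c', with the dot advanced:
  [Y → . c Y] → [Y → c . Y]
Closure of the advanced items:
  [Y → c . Y] has the dot before Y: add [Y → . C c], [Y → . c Y], [Y → . , c ,]
  [Y → . C c] has the dot before C: add [C → . C , e], [C → . c], [C → . Y , c]

GOTO = { [C → . C , e], [C → . Y , c], [C → . c], [Y → . , c ,], [Y → . C c], [Y → . c Y], [Y → c . Y] }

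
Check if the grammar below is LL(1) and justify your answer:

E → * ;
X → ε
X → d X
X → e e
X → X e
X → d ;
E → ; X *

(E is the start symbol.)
Relevant sets:
  FIRST(X) = { 'd', 'e', ε }
  FOLLOW(X) = { '*', 'e' }

For E:
  PREDICT(E → '*' ';') = { '*' }
  PREDICT(E → ';' X '*') = { ';' }
For X:
  PREDICT(X → ε) = { '*', 'e' }
  PREDICT(X → d X) = { 'd' }
  PREDICT(X → e e) = { 'e' }
  PREDICT(X → X e) = { 'd', 'e' }
  PREDICT(X → d ';') = { 'd' }

Conflict found: Predict set conflict for X: { 'e' }
The grammar is NOT LL(1).

Answer: No. Predict set conflict for X: { 'e' }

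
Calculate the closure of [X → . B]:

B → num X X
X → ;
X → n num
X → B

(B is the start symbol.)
{ [B → . num X X], [X → . B] }

To compute CLOSURE, for each item [A → α.Bβ] where B is a non-terminal, add [B → .γ] for all productions B → γ; repeat for the newly added items until nothing changes.

Start with: [X → . B]
  [X → . B] has the dot before B: add [B → . num X X]
No further items can be added.

CLOSURE = { [B → . num X X], [X → . B] }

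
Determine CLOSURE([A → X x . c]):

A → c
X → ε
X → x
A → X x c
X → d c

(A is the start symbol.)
To compute CLOSURE, for each item [A → α.Bβ] where B is a non-terminal, add [B → .γ] for all productions B → γ; repeat for the newly added items until nothing changes.

Start with: [A → X x . c]
The dot precedes the terminal c, so nothing is added.

CLOSURE = { [A → X x . c] }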